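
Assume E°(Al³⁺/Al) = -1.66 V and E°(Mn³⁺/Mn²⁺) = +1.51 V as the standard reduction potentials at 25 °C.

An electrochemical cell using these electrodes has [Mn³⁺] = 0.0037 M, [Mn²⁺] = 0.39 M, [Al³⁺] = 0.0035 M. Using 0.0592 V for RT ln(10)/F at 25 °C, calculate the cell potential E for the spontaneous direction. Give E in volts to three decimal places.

+3.099 V

Mn³⁺/Mn²⁺ is the cathode (higher E°), Al³⁺/Al the anode: E°cell = +1.51 − (-1.66) = +3.17 V, n = 3.
Overall: 3 Mn³⁺(aq) + Al(s) → 3 Mn²⁺(aq) + Al³⁺(aq)
Q = [Mn²⁺]^3·[Al³⁺] / ([Mn³⁺]^3); log Q = 3.613.
E = E° − (0.0592/n) log Q = +3.17 − (0.0592/3)(3.613) = +3.099 V.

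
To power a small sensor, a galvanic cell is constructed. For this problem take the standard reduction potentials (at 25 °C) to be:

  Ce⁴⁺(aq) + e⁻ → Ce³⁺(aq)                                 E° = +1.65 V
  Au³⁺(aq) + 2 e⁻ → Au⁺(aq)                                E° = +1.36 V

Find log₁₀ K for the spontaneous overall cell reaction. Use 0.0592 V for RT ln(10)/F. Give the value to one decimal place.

9.8

Cathode: Ce⁴⁺/Ce³⁺; anode: Au³⁺/Au⁺. E°cell = +0.29 V, n = 2.
log K = nE°cell / 0.0592 = (2)(+0.29) / 0.0592 = 9.8.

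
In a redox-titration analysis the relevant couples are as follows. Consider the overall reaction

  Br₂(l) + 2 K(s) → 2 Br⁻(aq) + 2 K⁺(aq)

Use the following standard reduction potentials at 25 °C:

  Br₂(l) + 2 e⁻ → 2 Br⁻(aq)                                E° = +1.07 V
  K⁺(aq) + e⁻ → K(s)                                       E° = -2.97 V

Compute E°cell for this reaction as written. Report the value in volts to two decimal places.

The Br₂/Br⁻ couple has the higher reduction potential, so it is the cathode; K⁺/K is oxidised at the anode.
E°cell = E°(cathode) − E°(anode) = (+1.07) − (-2.97) = +4.04 V.

+4.04 V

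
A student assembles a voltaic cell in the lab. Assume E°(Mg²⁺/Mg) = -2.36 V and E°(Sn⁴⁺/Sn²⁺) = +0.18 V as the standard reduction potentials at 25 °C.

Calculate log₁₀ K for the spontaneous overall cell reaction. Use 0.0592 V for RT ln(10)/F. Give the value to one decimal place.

Cathode: Sn⁴⁺/Sn²⁺; anode: Mg²⁺/Mg. E°cell = +2.54 V, n = 2.
log K = nE°cell / 0.0592 = (2)(+2.54) / 0.0592 = 85.8.

85.8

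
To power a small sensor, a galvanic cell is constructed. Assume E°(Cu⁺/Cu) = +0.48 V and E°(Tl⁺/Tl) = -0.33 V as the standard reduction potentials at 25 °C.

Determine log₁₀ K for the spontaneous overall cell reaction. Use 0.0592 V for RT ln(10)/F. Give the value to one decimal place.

13.7

Cathode: Cu⁺/Cu; anode: Tl⁺/Tl. E°cell = +0.81 V, n = 1.
log K = nE°cell / 0.0592 = (1)(+0.81) / 0.0592 = 13.7.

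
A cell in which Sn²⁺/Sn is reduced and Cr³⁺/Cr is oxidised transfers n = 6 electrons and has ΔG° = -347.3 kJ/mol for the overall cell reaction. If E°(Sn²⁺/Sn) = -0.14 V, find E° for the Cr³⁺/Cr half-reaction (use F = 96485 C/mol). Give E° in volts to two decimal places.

E°cell = −ΔG°/(nF) = −(-347.3×10³)/((6)(96485)) = +0.600 V.
Since Sn²⁺/Sn is the cathode and Cr³⁺/Cr the anode, E°cell = E°(Sn²⁺/Sn) − E°(Cr³⁺/Cr).
So E°(Cr³⁺/Cr) = E°(Sn²⁺/Sn) − E°cell = (-0.14) − (+0.600) = -0.74 V.

-0.74 V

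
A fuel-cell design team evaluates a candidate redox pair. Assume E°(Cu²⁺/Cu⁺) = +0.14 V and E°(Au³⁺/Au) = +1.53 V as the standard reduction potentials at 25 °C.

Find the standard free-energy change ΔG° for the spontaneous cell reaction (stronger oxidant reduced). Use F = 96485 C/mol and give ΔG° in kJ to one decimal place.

Au³⁺/Au (E° = +1.53 V) is the cathode; Cu²⁺/Cu⁺ (E° = +0.14 V) is the anode, so E°cell = +1.39 V.
Balancing electrons gives n = 3 (lcm of 3 and 1).
ΔG° = −nFE° = −(3)(96485)(+1.39) = -402,342 J = -402.3 kJ.

-402.3 kJ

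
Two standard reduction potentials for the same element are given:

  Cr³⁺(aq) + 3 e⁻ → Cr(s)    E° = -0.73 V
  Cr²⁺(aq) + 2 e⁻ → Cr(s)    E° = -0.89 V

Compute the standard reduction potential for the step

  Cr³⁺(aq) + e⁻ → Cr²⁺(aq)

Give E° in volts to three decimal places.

-0.410 V

Sequential free energies add, so n₃E°₃ = n₁E°₁ + n₂E°₂.
With n₃ = 3, and the known step contributing 2×(-0.89) V, the unknown satisfies 1·E° = 3×(-0.73) − 2×(-0.89) = -0.410.
E° = -0.410 / 1 = -0.410 V.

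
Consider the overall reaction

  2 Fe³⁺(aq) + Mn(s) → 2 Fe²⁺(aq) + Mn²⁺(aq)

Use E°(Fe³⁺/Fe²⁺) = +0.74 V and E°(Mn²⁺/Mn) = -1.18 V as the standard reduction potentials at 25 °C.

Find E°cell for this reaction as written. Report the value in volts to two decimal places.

The Fe³⁺/Fe²⁺ couple has the higher reduction potential, so it is the cathode; Mn²⁺/Mn is oxidised at the anode.
E°cell = E°(cathode) − E°(anode) = (+0.74) − (-1.18) = +1.92 V.

+1.92 V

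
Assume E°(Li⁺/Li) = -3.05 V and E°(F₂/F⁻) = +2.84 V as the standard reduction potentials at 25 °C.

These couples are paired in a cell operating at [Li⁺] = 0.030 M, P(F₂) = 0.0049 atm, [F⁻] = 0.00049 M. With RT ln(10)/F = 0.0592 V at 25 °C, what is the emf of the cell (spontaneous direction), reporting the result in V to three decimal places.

F₂/F⁻ is the cathode (higher E°), Li⁺/Li the anode: E°cell = +2.84 − (-3.05) = +5.89 V, n = 2.
Overall: F₂(g) + 2 Li(s) → 2 F⁻(aq) + 2 Li⁺(aq)
Q = [F⁻]^2·[Li⁺]^2 / (P(F₂)); log Q = -7.356.
E = E° − (0.0592/n) log Q = +5.89 − (0.0592/2)(-7.356) = +6.108 V.

+6.108 V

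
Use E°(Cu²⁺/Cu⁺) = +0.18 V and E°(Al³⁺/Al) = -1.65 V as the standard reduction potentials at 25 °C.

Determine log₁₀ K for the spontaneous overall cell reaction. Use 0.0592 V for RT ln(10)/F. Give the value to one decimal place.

Cathode: Cu²⁺/Cu⁺; anode: Al³⁺/Al. E°cell = +1.83 V, n = 3.
log K = nE°cell / 0.0592 = (3)(+1.83) / 0.0592 = 92.7.

92.7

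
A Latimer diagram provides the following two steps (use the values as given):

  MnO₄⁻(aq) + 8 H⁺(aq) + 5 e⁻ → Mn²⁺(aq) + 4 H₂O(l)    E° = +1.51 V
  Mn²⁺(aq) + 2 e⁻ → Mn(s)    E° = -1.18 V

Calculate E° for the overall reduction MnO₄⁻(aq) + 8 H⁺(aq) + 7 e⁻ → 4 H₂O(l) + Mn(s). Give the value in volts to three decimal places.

Since ΔG° = −nFE° is additive over sequential reductions, n₃E°₃ = n₁E°₁ + n₂E°₂.
E°₃ = (5×+1.51 + 2×-1.18) / 7 = (+5.190) / 7 = +0.741 V.
E° values themselves are not directly additive — weighting by electron count is essential.

+0.741 V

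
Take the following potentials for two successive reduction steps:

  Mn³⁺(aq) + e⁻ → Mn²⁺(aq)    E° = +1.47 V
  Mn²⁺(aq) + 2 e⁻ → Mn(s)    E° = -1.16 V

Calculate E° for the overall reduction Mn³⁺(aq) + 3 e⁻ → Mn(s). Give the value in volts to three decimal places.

Adding the free-energy changes (−nFE°) of the two steps gives −n₃FE°₃ = −n₁FE°₁ − n₂FE°₂.
E°₃ = (1×+1.47 + 2×-1.16) / 3 = (-0.850) / 3 = -0.283 V.
E° values themselves are not directly additive — weighting by electron count is essential.

-0.283 V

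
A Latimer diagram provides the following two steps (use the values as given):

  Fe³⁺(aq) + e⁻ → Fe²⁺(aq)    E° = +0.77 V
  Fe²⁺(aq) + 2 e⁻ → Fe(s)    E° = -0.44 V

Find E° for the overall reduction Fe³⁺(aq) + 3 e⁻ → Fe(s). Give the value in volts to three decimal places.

-0.037 V

Adding the free-energy changes (−nFE°) of the two steps gives −n₃FE°₃ = −n₁FE°₁ − n₂FE°₂.
E°₃ = (1×+0.77 + 2×-0.44) / 3 = (-0.110) / 3 = -0.037 V.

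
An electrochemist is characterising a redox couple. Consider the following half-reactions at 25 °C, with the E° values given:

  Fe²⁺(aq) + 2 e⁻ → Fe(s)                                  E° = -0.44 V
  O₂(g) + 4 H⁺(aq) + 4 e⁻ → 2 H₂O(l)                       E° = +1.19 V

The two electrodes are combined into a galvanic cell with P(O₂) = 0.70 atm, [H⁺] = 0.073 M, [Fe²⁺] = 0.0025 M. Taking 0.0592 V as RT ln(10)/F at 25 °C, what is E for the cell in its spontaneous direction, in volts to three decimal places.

O₂/H₂O is the cathode (higher E°), Fe²⁺/Fe the anode: E°cell = +1.19 − (-0.44) = +1.63 V, n = 4.
Overall: O₂(g) + 4 H⁺(aq) + 2 Fe(s) → 2 H₂O(l) + 2 Fe²⁺(aq)
Q = [Fe²⁺]^2 / (P(O₂)·[H⁺]^4); log Q = -0.503.
E = E° − (0.0592/n) log Q = +1.63 − (0.0592/4)(-0.503) = +1.637 V.

+1.637 V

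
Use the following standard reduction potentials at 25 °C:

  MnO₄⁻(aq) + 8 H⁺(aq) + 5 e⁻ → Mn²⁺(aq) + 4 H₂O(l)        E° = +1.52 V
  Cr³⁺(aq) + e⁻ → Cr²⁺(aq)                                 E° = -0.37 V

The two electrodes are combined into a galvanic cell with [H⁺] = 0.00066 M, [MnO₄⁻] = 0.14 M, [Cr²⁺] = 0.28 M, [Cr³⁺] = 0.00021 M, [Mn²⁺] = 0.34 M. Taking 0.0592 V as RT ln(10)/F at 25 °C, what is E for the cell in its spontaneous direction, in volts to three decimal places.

+1.769 V

MnO₄⁻/Mn²⁺ is the cathode (higher E°), Cr³⁺/Cr²⁺ the anode: E°cell = +1.52 − (-0.37) = +1.89 V, n = 5.
Overall: MnO₄⁻(aq) + 8 H⁺(aq) + 5 Cr²⁺(aq) → Mn²⁺(aq) + 4 H₂O(l) + 5 Cr³⁺(aq)
Q = [Mn²⁺]·[Cr³⁺]^5 / ([MnO₄⁻]·[H⁺]^8·[Cr²⁺]^5); log Q = 10.204.
E = E° − (0.0592/n) log Q = +1.89 − (0.0592/5)(10.204) = +1.769 V.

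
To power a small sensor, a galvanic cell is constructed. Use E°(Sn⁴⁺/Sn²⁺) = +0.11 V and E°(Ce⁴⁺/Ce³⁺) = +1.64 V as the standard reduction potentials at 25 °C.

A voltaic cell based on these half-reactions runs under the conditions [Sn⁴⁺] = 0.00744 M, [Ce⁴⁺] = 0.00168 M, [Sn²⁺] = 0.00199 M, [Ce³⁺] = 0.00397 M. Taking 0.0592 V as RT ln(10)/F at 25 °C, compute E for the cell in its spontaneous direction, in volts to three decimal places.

+1.491 V

Ce⁴⁺/Ce³⁺ is the cathode (higher E°), Sn⁴⁺/Sn²⁺ the anode: E°cell = +1.64 − (+0.11) = +1.53 V, n = 2.
Overall: 2 Ce⁴⁺(aq) + Sn²⁺(aq) → 2 Ce³⁺(aq) + Sn⁴⁺(aq)
Q = [Ce³⁺]^2·[Sn⁴⁺] / ([Ce⁴⁺]^2·[Sn²⁺]); log Q = 1.320.
E = E° − (0.0592/n) log Q = +1.53 − (0.0592/2)(1.320) = +1.491 V.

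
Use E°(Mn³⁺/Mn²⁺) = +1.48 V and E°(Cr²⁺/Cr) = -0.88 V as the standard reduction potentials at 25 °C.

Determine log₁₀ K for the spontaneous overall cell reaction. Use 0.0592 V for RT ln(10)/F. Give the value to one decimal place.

79.7

Cathode: Mn³⁺/Mn²⁺; anode: Cr²⁺/Cr. E°cell = +2.36 V, n = 2.
log K = nE°cell / 0.0592 = (2)(+2.36) / 0.0592 = 79.7.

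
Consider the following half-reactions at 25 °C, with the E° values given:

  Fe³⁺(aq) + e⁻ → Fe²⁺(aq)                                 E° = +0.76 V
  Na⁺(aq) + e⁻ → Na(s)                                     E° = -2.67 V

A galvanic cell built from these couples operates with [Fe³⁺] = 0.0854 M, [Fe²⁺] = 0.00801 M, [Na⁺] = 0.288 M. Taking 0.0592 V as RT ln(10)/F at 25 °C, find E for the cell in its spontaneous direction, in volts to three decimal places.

Fe³⁺/Fe²⁺ is the cathode (higher E°), Na⁺/Na the anode: E°cell = +0.76 − (-2.67) = +3.43 V, n = 1.
Overall: Fe³⁺(aq) + Na(s) → Fe²⁺(aq) + Na⁺(aq)
Q = [Fe²⁺]·[Na⁺] / ([Fe³⁺]); log Q = -1.568.
E = E° − (0.0592/n) log Q = +3.43 − (0.0592/1)(-1.568) = +3.523 V.

+3.523 V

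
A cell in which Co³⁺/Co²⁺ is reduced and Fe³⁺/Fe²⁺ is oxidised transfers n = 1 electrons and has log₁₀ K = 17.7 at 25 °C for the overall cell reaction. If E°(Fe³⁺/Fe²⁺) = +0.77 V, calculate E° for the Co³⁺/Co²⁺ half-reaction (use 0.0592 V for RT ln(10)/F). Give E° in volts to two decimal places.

+1.82 V

E°cell = (0.0592/n)·log K = (0.0592/1)(17.7) = +1.048 V.
Since Co³⁺/Co²⁺ is the cathode and Fe³⁺/Fe²⁺ the anode, E°cell = E°(Co³⁺/Co²⁺) − E°(Fe³⁺/Fe²⁺).
So E°(Co³⁺/Co²⁺) = E°cell + E°(Fe³⁺/Fe²⁺) = +1.048 + (+0.77) = +1.82 V.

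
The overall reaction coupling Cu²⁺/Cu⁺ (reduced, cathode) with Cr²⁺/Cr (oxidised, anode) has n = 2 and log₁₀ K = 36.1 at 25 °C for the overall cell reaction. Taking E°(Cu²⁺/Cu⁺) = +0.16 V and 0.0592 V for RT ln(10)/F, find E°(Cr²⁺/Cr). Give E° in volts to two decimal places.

E°cell = (0.0592/n)·log K = (0.0592/2)(36.1) = +1.069 V.
Since Cu²⁺/Cu⁺ is the cathode and Cr²⁺/Cr the anode, E°cell = E°(Cu²⁺/Cu⁺) − E°(Cr²⁺/Cr).
So E°(Cr²⁺/Cr) = E°(Cu²⁺/Cu⁺) − E°cell = (+0.16) − (+1.069) = -0.91 V.

-0.91 V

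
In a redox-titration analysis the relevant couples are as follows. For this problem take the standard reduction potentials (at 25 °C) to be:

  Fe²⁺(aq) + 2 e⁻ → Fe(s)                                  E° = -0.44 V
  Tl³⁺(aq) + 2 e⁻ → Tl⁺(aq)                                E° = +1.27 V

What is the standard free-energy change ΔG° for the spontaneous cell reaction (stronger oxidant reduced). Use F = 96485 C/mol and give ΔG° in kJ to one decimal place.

-330.0 kJ

Tl³⁺/Tl⁺ (E° = +1.27 V) is the cathode; Fe²⁺/Fe (E° = -0.44 V) is the anode, so E°cell = +1.71 V.
Balancing electrons gives n = 2 (lcm of 2 and 2).
ΔG° = −nFE° = −(2)(96485)(+1.71) = -329,979 J = -330.0 kJ.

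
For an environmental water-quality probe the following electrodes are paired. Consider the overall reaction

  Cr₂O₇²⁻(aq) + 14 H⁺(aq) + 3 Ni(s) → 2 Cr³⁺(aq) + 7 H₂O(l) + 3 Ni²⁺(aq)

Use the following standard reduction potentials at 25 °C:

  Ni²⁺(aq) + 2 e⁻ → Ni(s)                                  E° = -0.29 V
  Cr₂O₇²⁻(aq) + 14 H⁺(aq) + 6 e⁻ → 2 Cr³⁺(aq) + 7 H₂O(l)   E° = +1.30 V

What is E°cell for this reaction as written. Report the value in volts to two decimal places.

The Cr₂O₇²⁻/Cr³⁺ couple has the higher reduction potential, so it is the cathode; Ni²⁺/Ni is oxidised at the anode.
E°cell = E°(cathode) − E°(anode) = (+1.30) − (-0.29) = +1.59 V.

+1.59 V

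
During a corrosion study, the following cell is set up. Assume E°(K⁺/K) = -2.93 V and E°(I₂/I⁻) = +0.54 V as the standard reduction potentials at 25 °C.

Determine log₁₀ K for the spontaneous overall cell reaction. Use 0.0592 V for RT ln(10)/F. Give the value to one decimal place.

Cathode: I₂/I⁻; anode: K⁺/K. E°cell = +3.47 V, n = 2.
log K = nE°cell / 0.0592 = (2)(+3.47) / 0.0592 = 117.2.

117.2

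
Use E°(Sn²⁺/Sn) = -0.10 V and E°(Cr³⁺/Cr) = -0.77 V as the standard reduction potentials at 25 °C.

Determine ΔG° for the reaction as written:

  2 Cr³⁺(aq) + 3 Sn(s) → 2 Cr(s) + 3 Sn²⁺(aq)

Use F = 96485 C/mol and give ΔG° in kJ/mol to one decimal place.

+387.9 kJ/mol

As written, Cr³⁺/Cr is reduced (cathode) and Sn²⁺/Sn is oxidised (anode), so E°cell = (-0.77) − (-0.10) = -0.67 V.
Balancing electrons gives n = 6.
ΔG° = −nFE° = −(6)(96485)(-0.67) = 387,870 J = +387.9 kJ/mol.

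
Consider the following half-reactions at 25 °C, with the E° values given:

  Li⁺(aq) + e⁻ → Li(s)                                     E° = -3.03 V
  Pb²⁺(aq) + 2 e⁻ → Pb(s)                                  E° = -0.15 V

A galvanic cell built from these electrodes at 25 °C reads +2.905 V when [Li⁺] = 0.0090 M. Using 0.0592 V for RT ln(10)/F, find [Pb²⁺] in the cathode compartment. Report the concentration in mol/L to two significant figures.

0.00057 M

Pb²⁺/Pb is the cathode, Li⁺/Li the anode: E°cell = +2.88 V, n = 2.
Overall reaction: Pb²⁺(aq) + 2 Li(s) → Pb(s) + 2 Li⁺(aq); Q = [Li⁺]^2/[Pb²⁺]^1.
From E = E° − (0.0592/n) log Q: log Q = (E° − E)·n/0.0592 = (+2.88 − (+2.905))·2/0.0592 = -0.8446.
So 1·log[Pb²⁺] = 2·log(0.009) − log Q = -4.0915 − (-0.8446) = -3.2469; [Pb²⁺] = 10^(-3.2469) ≈ 0.00057 M.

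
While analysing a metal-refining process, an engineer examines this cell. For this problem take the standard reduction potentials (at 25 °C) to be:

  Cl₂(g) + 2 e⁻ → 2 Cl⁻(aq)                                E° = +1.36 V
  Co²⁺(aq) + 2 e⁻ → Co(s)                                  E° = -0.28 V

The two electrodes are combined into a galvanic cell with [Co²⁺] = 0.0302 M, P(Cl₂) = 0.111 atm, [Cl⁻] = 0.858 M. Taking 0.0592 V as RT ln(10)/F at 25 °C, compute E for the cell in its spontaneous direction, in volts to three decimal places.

+1.661 V

Cl₂/Cl⁻ is the cathode (higher E°), Co²⁺/Co the anode: E°cell = +1.36 − (-0.28) = +1.64 V, n = 2.
Overall: Cl₂(g) + Co(s) → 2 Cl⁻(aq) + Co²⁺(aq)
Q = [Cl⁻]^2·[Co²⁺] / (P(Cl₂)); log Q = -0.698.
E = E° − (0.0592/n) log Q = +1.64 − (0.0592/2)(-0.698) = +1.661 V.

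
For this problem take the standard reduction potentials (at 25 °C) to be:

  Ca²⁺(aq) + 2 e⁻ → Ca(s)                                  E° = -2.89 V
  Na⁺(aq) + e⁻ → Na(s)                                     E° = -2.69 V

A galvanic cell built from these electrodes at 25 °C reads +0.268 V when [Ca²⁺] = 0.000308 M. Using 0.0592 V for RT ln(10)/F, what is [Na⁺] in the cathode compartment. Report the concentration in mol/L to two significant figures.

0.25 M

Na⁺/Na is the cathode, Ca²⁺/Ca the anode: E°cell = +0.20 V, n = 2.
Overall reaction: 2 Na⁺(aq) + Ca(s) → 2 Na(s) + Ca²⁺(aq); Q = [Ca²⁺]^1/[Na⁺]^2.
From E = E° − (0.0592/n) log Q: log Q = (E° − E)·n/0.0592 = (+0.20 − (+0.268))·2/0.0592 = -2.2973.
So 2·log[Na⁺] = 1·log(0.000308) − log Q = -3.5114 − (-2.2973) = -1.2141; log[Na⁺] = -1.2141 / 2 = -0.6070; [Na⁺] = 10^(-0.6070) ≈ 0.25 M.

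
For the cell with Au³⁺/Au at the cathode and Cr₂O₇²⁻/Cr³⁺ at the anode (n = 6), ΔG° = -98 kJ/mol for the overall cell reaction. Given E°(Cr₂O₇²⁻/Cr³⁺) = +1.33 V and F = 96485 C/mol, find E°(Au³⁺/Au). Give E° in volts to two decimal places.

E°cell = −ΔG°/(nF) = −(-98×10³)/((6)(96485)) = +0.169 V.
Since Au³⁺/Au is the cathode and Cr₂O₇²⁻/Cr³⁺ the anode, E°cell = E°(Au³⁺/Au) − E°(Cr₂O₇²⁻/Cr³⁺).
So E°(Au³⁺/Au) = E°cell + E°(Cr₂O₇²⁻/Cr³⁺) = +0.169 + (+1.33) = +1.50 V.

+1.50 V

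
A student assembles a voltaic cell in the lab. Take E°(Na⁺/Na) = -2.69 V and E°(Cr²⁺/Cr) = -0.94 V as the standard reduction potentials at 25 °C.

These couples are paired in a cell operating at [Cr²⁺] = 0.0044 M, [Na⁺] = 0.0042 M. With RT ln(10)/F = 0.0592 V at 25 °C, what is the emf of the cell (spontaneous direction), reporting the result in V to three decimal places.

+1.821 V

Cr²⁺/Cr is the cathode (higher E°), Na⁺/Na the anode: E°cell = -0.94 − (-2.69) = +1.75 V, n = 2.
Overall: Cr²⁺(aq) + 2 Na(s) → Cr(s) + 2 Na⁺(aq)
Q = [Na⁺]^2 / ([Cr²⁺]); log Q = -2.397.
E = E° − (0.0592/n) log Q = +1.75 − (0.0592/2)(-2.397) = +1.821 V.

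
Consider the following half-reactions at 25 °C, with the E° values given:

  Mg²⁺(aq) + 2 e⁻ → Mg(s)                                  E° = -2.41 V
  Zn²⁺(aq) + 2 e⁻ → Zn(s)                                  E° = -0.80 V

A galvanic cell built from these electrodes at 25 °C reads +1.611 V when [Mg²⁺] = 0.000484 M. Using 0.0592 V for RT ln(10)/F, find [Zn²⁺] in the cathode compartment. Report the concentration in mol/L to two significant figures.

0.00052 M

Zn²⁺/Zn is the cathode, Mg²⁺/Mg the anode: E°cell = +1.61 V, n = 2.
Overall reaction: Zn²⁺(aq) + Mg(s) → Zn(s) + Mg²⁺(aq); Q = [Mg²⁺]^1/[Zn²⁺]^1.
From E = E° − (0.0592/n) log Q: log Q = (E° − E)·n/0.0592 = (+1.61 − (+1.611))·2/0.0592 = -0.0338.
So 1·log[Zn²⁺] = 1·log(0.000484) − log Q = -3.3152 − (-0.0338) = -3.2814; [Zn²⁺] = 10^(-3.2814) ≈ 0.00052 M.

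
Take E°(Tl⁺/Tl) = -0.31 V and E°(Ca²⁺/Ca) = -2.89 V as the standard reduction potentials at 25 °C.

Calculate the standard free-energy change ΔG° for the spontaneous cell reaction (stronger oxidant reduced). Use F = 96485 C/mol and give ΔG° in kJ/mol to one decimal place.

Tl⁺/Tl (E° = -0.31 V) is the cathode; Ca²⁺/Ca (E° = -2.89 V) is the anode, so E°cell = +2.58 V.
Balancing electrons gives n = 2 (lcm of 1 and 2).
ΔG° = −nFE° = −(2)(96485)(+2.58) = -497,863 J = -497.9 kJ/mol.

-497.9 kJ/mol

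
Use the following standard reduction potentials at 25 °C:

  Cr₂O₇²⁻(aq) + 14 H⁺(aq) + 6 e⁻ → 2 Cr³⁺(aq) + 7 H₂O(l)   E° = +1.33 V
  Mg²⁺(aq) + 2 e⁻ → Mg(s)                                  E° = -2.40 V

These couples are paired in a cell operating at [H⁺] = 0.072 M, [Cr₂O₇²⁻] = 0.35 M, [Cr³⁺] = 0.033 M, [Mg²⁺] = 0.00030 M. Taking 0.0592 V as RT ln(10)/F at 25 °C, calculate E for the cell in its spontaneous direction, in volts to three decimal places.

+3.701 V

Cr₂O₇²⁻/Cr³⁺ is the cathode (higher E°), Mg²⁺/Mg the anode: E°cell = +1.33 − (-2.40) = +3.73 V, n = 6.
Overall: Cr₂O₇²⁻(aq) + 14 H⁺(aq) + 3 Mg(s) → 2 Cr³⁺(aq) + 7 H₂O(l) + 3 Mg²⁺(aq)
Q = [Cr³⁺]^2·[Mg²⁺]^3 / ([Cr₂O₇²⁻]·[H⁺]^14); log Q = 2.922.
E = E° − (0.0592/n) log Q = +3.73 − (0.0592/6)(2.922) = +3.701 V.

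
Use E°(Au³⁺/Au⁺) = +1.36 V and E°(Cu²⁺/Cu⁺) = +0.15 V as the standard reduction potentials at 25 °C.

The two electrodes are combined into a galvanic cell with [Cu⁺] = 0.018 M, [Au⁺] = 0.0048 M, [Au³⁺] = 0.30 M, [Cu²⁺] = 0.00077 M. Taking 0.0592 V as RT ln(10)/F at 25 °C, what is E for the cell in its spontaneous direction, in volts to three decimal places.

+1.344 V

Au³⁺/Au⁺ is the cathode (higher E°), Cu²⁺/Cu⁺ the anode: E°cell = +1.36 − (+0.15) = +1.21 V, n = 2.
Overall: Au³⁺(aq) + 2 Cu⁺(aq) → Au⁺(aq) + 2 Cu²⁺(aq)
Q = [Au⁺]·[Cu²⁺]^2 / ([Au³⁺]·[Cu⁺]^2); log Q = -4.533.
E = E° − (0.0592/n) log Q = +1.21 − (0.0592/2)(-4.533) = +1.344 V.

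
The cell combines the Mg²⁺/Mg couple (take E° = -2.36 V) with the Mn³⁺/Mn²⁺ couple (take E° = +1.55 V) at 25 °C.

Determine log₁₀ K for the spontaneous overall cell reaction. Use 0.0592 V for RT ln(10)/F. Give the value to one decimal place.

Cathode: Mn³⁺/Mn²⁺; anode: Mg²⁺/Mg. E°cell = +3.91 V, n = 2.
log K = nE°cell / 0.0592 = (2)(+3.91) / 0.0592 = 132.1.

132.1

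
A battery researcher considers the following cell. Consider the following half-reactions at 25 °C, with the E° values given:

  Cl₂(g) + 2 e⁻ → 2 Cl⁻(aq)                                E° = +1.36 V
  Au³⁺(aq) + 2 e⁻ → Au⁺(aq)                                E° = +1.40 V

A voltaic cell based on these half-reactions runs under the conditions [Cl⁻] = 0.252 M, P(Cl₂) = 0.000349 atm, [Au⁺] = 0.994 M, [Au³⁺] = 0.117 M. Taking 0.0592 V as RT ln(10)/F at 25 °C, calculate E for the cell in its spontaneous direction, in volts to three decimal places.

+0.079 V

Au³⁺/Au⁺ is the cathode (higher E°), Cl₂/Cl⁻ the anode: E°cell = +1.40 − (+1.36) = +0.04 V, n = 2.
Overall: Au³⁺(aq) + 2 Cl⁻(aq) → Au⁺(aq) + Cl₂(g)
Q = [Au⁺]·P(Cl₂) / ([Au³⁺]·[Cl⁻]^2); log Q = -1.331.
E = E° − (0.0592/n) log Q = +0.04 − (0.0592/2)(-1.331) = +0.079 V.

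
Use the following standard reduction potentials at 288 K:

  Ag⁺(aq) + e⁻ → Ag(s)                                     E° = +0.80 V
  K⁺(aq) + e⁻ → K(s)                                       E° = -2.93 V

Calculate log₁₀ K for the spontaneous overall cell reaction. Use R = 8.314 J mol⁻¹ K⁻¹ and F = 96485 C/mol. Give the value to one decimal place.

Cathode: Ag⁺/Ag; anode: K⁺/K. E°cell = (+0.80) − (-2.93) = +3.73 V, with n = 1.
ΔG° = −nFE° = −RT ln K, so ln K = nFE°/(RT) = (1)(96485)(+3.73) / ((8.314)(288)) = 150.302.
log₁₀ K = 150.302 / ln 10 = 65.3.

65.3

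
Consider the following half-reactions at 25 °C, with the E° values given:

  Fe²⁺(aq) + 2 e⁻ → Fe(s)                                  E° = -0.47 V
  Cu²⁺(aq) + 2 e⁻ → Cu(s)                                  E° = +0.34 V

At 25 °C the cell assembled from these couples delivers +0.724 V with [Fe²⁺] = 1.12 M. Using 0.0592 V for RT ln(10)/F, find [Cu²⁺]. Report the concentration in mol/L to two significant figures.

Cu²⁺/Cu is the cathode, Fe²⁺/Fe the anode: E°cell = +0.81 V, n = 2.
Overall reaction: Cu²⁺(aq) + Fe(s) → Cu(s) + Fe²⁺(aq); Q = [Fe²⁺]^1/[Cu²⁺]^1.
From E = E° − (0.0592/n) log Q: log Q = (E° − E)·n/0.0592 = (+0.81 − (+0.724))·2/0.0592 = 2.9054.
So 1·log[Cu²⁺] = 1·log(1.12) − log Q = 0.0492 − (2.9054) = -2.8562; [Cu²⁺] = 10^(-2.8562) ≈ 0.0014 M.

0.0014 M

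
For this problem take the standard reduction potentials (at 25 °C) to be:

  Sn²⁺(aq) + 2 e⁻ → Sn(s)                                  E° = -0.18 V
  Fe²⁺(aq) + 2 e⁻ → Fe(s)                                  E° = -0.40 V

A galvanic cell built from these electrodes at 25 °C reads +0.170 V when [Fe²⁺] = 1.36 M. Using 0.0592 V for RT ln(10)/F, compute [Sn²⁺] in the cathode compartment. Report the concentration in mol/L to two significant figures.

Sn²⁺/Sn is the cathode, Fe²⁺/Fe the anode: E°cell = +0.22 V, n = 2.
Overall reaction: Sn²⁺(aq) + Fe(s) → Sn(s) + Fe²⁺(aq); Q = [Fe²⁺]^1/[Sn²⁺]^1.
From E = E° − (0.0592/n) log Q: log Q = (E° − E)·n/0.0592 = (+0.22 − (+0.170))·2/0.0592 = 1.6892.
So 1·log[Sn²⁺] = 1·log(1.36) − log Q = 0.1335 − (1.6892) = -1.5557; [Sn²⁺] = 10^(-1.5557) ≈ 0.028 M.

0.028 M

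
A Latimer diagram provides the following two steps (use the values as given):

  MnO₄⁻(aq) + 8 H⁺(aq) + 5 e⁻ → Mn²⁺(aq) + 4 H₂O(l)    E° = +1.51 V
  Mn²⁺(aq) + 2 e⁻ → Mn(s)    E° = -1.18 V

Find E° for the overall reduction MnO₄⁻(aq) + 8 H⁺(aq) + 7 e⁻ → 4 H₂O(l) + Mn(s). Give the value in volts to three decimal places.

Standard free energies of sequential steps add: ΔG°₃ = ΔG°₁ + ΔG°₂, so n₃E°₃ = n₁E°₁ + n₂E°₂.
E°₃ = (5×+1.51 + 2×-1.18) / 7 = (+5.190) / 7 = +0.741 V.

+0.741 V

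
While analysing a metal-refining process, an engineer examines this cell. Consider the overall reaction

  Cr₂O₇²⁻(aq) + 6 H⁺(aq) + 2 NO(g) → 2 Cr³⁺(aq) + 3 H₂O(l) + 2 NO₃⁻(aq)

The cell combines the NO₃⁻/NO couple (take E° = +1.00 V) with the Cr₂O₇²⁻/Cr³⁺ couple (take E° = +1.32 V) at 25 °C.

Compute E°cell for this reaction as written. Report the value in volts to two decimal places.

+0.32 V

The Cr₂O₇²⁻/Cr³⁺ couple has the higher reduction potential, so it is the cathode; NO₃⁻/NO is oxidised at the anode.
E°cell = E°(cathode) − E°(anode) = (+1.32) − (+1.00) = +0.32 V.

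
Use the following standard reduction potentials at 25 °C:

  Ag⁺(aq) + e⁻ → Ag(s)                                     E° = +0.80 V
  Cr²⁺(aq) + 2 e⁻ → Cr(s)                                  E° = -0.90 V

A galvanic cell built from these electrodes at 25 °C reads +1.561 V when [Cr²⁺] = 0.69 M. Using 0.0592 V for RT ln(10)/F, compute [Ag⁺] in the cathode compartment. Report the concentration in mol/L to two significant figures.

Ag⁺/Ag is the cathode, Cr²⁺/Cr the anode: E°cell = +1.70 V, n = 2.
Overall reaction: 2 Ag⁺(aq) + Cr(s) → 2 Ag(s) + Cr²⁺(aq); Q = [Cr²⁺]^1/[Ag⁺]^2.
From E = E° − (0.0592/n) log Q: log Q = (E° − E)·n/0.0592 = (+1.70 − (+1.561))·2/0.0592 = 4.6959.
So 2·log[Ag⁺] = 1·log(0.69) − log Q = -0.1612 − (4.6959) = -4.8571; log[Ag⁺] = -4.8571 / 2 = -2.4285; [Ag⁺] = 10^(-2.4285) ≈ 0.0037 M.

0.0037 M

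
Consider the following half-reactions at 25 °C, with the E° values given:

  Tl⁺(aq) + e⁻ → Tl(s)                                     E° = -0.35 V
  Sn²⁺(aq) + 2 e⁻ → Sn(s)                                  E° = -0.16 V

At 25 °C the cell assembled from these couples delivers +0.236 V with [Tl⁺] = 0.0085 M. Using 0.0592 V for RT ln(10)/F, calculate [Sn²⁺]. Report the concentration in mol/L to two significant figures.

Sn²⁺/Sn is the cathode, Tl⁺/Tl the anode: E°cell = +0.19 V, n = 2.
Overall reaction: Sn²⁺(aq) + 2 Tl(s) → Sn(s) + 2 Tl⁺(aq); Q = [Tl⁺]^2/[Sn²⁺]^1.
From E = E° − (0.0592/n) log Q: log Q = (E° − E)·n/0.0592 = (+0.19 − (+0.236))·2/0.0592 = -1.5541.
So 1·log[Sn²⁺] = 2·log(0.0085) − log Q = -4.1412 − (-1.5541) = -2.5871; [Sn²⁺] = 10^(-2.5871) ≈ 0.0026 M.

0.0026 M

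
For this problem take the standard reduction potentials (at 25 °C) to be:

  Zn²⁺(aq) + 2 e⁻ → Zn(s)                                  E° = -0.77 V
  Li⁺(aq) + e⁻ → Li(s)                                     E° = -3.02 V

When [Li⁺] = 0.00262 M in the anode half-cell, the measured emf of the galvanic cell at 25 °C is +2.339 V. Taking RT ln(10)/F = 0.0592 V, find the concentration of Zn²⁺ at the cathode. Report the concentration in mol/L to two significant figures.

Zn²⁺/Zn is the cathode, Li⁺/Li the anode: E°cell = +2.25 V, n = 2.
Overall reaction: Zn²⁺(aq) + 2 Li(s) → Zn(s) + 2 Li⁺(aq); Q = [Li⁺]^2/[Zn²⁺]^1.
From E = E° − (0.0592/n) log Q: log Q = (E° − E)·n/0.0592 = (+2.25 − (+2.339))·2/0.0592 = -3.0068.
So 1·log[Zn²⁺] = 2·log(0.00262) − log Q = -5.1634 − (-3.0068) = -2.1566; [Zn²⁺] = 10^(-2.1566) ≈ 0.0070 M.

0.0070 M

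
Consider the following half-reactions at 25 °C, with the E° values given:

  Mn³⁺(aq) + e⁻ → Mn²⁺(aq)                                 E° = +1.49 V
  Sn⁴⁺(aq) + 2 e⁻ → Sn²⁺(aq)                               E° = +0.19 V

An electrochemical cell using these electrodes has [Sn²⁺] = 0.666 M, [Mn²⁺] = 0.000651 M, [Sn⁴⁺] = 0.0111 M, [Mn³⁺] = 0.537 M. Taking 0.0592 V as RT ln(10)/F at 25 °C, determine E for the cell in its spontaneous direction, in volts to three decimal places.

Mn³⁺/Mn²⁺ is the cathode (higher E°), Sn⁴⁺/Sn²⁺ the anode: E°cell = +1.49 − (+0.19) = +1.30 V, n = 2.
Overall: 2 Mn³⁺(aq) + Sn²⁺(aq) → 2 Mn²⁺(aq) + Sn⁴⁺(aq)
Q = [Mn²⁺]^2·[Sn⁴⁺] / ([Mn³⁺]^2·[Sn²⁺]); log Q = -7.611.
E = E° − (0.0592/n) log Q = +1.30 − (0.0592/2)(-7.611) = +1.525 V.

+1.525 V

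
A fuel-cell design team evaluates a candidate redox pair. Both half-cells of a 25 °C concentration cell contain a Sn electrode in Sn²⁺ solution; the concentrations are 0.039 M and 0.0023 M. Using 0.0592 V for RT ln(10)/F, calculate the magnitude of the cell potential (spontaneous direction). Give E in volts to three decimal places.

For a concentration cell E°cell = 0. The 0.039 M side is the cathode (reduction is favoured where [Sn²⁺] is higher).
With n = 2, E = −(0.0592/2) log([Sn²⁺]ₐₙ/[Sn²⁺]꜀ₐₜ) = −(0.0592/2) log(0.0023/0.039) = −(0.0592/2)(-1.229) = +0.036 V.

+0.036 V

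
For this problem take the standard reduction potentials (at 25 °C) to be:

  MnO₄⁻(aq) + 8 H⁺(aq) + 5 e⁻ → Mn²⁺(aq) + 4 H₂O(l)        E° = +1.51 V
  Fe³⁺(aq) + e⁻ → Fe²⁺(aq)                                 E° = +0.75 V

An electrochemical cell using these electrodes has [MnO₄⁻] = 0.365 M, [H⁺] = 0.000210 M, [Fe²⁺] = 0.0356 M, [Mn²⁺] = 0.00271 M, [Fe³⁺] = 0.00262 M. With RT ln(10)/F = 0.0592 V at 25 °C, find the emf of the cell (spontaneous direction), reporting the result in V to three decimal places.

MnO₄⁻/Mn²⁺ is the cathode (higher E°), Fe³⁺/Fe²⁺ the anode: E°cell = +1.51 − (+0.75) = +0.76 V, n = 5.
Overall: MnO₄⁻(aq) + 8 H⁺(aq) + 5 Fe²⁺(aq) → Mn²⁺(aq) + 4 H₂O(l) + 5 Fe³⁺(aq)
Q = [Mn²⁺]·[Fe³⁺]^5 / ([MnO₄⁻]·[H⁺]^8·[Fe²⁺]^5); log Q = 21.627.
E = E° − (0.0592/n) log Q = +0.76 − (0.0592/5)(21.627) = +0.504 V.

+0.504 V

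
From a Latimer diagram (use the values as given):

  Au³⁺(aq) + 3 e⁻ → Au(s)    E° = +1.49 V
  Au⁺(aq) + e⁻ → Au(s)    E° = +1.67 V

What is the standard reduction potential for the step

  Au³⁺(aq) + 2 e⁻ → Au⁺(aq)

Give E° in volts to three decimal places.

Sequential free energies add, so n₃E°₃ = n₁E°₁ + n₂E°₂.
With n₃ = 3, and the known step contributing 1×(+1.67) V, the unknown satisfies 2·E° = 3×(+1.49) − 1×(+1.67) = +2.800.
E° = +2.800 / 2 = +1.400 V.

+1.400 V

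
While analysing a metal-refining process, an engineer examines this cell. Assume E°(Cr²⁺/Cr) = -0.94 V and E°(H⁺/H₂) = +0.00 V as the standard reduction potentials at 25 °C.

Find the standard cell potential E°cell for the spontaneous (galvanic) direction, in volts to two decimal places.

+0.94 V

The H⁺/H₂ couple has the higher reduction potential, so it is the cathode; Cr²⁺/Cr is oxidised at the anode.
E°cell = E°(cathode) − E°(anode) = (+0.00) − (-0.94) = +0.94 V.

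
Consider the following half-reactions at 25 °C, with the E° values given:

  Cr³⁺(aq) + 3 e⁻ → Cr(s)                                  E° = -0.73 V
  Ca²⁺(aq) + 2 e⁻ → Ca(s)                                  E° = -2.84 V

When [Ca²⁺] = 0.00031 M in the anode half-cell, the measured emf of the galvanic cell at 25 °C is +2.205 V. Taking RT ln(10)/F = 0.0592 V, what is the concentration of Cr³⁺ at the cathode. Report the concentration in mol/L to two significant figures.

0.36 M

Cr³⁺/Cr is the cathode, Ca²⁺/Ca the anode: E°cell = +2.11 V, n = 6.
Overall reaction: 2 Cr³⁺(aq) + 3 Ca(s) → 2 Cr(s) + 3 Ca²⁺(aq); Q = [Ca²⁺]^3/[Cr³⁺]^2.
From E = E° − (0.0592/n) log Q: log Q = (E° − E)·n/0.0592 = (+2.11 − (+2.205))·6/0.0592 = -9.6284.
So 2·log[Cr³⁺] = 3·log(0.00031) − log Q = -10.5259 − (-9.6284) = -0.8975; log[Cr³⁺] = -0.8975 / 2 = -0.4487; [Cr³⁺] = 10^(-0.4487) ≈ 0.36 M.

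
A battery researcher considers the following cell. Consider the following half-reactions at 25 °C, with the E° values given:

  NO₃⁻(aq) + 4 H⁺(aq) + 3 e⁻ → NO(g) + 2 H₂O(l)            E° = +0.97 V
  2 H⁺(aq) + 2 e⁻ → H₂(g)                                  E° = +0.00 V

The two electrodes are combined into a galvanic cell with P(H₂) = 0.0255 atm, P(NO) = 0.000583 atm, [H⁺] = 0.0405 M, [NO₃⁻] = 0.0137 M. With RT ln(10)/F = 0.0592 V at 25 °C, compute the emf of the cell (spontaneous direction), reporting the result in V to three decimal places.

+0.922 V

NO₃⁻/NO is the cathode (higher E°), H⁺/H₂ the anode: E°cell = +0.97 − (+0.00) = +0.97 V, n = 6.
Overall: 2 NO₃⁻(aq) + 2 H⁺(aq) + 3 H₂(g) → 2 NO(g) + 4 H₂O(l)
Q = P(NO)^2 / ([NO₃⁻]^2·[H⁺]^2·P(H₂)^3); log Q = 4.823.
E = E° − (0.0592/n) log Q = +0.97 − (0.0592/6)(4.823) = +0.922 V.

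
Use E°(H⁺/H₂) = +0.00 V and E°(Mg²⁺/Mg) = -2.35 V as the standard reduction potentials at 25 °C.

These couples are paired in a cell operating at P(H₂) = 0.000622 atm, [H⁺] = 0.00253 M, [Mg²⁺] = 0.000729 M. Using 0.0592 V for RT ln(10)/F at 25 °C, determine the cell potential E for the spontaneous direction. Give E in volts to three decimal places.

H⁺/H₂ is the cathode (higher E°), Mg²⁺/Mg the anode: E°cell = +0.00 − (-2.35) = +2.35 V, n = 2.
Overall: 2 H⁺(aq) + Mg(s) → H₂(g) + Mg²⁺(aq)
Q = P(H₂)·[Mg²⁺] / ([H⁺]^2); log Q = -1.150.
E = E° − (0.0592/n) log Q = +2.35 − (0.0592/2)(-1.150) = +2.384 V.

+2.384 V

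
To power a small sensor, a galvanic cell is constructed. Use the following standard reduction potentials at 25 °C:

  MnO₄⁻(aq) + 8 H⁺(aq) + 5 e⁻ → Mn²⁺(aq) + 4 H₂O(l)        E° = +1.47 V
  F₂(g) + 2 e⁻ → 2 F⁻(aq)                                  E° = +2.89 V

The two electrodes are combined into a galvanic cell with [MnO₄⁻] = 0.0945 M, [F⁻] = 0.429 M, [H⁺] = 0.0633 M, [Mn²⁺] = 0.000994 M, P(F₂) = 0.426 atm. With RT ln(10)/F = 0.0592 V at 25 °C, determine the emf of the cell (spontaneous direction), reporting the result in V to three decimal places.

+1.521 V

F₂/F⁻ is the cathode (higher E°), MnO₄⁻/Mn²⁺ the anode: E°cell = +2.89 − (+1.47) = +1.42 V, n = 10.
Overall: 5 F₂(g) + 2 Mn²⁺(aq) + 8 H₂O(l) → 10 F⁻(aq) + 2 MnO₄⁻(aq) + 16 H⁺(aq)
Q = [F⁻]^10·[MnO₄⁻]^2·[H⁺]^16 / (P(F₂)^5·[Mn²⁺]^2); log Q = -17.044.
E = E° − (0.0592/n) log Q = +1.42 − (0.0592/10)(-17.044) = +1.521 V.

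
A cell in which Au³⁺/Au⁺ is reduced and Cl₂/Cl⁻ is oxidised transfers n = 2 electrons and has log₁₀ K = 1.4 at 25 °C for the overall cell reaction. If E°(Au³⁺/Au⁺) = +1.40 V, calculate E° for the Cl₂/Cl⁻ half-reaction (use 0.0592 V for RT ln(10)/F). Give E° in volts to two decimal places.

+1.36 V

E°cell = (0.0592/n)·log K = (0.0592/2)(1.4) = +0.041 V.
Since Au³⁺/Au⁺ is the cathode and Cl₂/Cl⁻ the anode, E°cell = E°(Au³⁺/Au⁺) − E°(Cl₂/Cl⁻).
So E°(Cl₂/Cl⁻) = E°(Au³⁺/Au⁺) − E°cell = (+1.40) − (+0.041) = +1.36 V.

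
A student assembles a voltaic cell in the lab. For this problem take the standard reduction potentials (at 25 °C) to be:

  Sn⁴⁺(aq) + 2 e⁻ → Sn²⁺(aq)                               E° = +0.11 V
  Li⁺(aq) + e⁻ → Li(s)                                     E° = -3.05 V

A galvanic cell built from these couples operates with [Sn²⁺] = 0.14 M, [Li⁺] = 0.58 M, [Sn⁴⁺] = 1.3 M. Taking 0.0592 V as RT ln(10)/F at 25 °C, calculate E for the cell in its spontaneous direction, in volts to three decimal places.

Sn⁴⁺/Sn²⁺ is the cathode (higher E°), Li⁺/Li the anode: E°cell = +0.11 − (-3.05) = +3.16 V, n = 2.
Overall: Sn⁴⁺(aq) + 2 Li(s) → Sn²⁺(aq) + 2 Li⁺(aq)
Q = [Sn²⁺]·[Li⁺]^2 / ([Sn⁴⁺]); log Q = -1.441.
E = E° − (0.0592/n) log Q = +3.16 − (0.0592/2)(-1.441) = +3.203 V.

+3.203 V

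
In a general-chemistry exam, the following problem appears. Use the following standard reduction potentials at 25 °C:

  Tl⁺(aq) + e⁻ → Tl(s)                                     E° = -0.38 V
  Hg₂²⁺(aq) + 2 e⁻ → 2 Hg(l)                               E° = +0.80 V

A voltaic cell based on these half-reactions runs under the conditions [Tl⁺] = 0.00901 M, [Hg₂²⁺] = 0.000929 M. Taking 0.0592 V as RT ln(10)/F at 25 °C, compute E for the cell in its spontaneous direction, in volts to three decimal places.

+1.211 V

Hg₂²⁺/Hg is the cathode (higher E°), Tl⁺/Tl the anode: E°cell = +0.80 − (-0.38) = +1.18 V, n = 2.
Overall: Hg₂²⁺(aq) + 2 Tl(s) → 2 Hg(l) + 2 Tl⁺(aq)
Q = [Tl⁺]^2 / ([Hg₂²⁺]); log Q = -1.059.
E = E° − (0.0592/n) log Q = +1.18 − (0.0592/2)(-1.059) = +1.211 V.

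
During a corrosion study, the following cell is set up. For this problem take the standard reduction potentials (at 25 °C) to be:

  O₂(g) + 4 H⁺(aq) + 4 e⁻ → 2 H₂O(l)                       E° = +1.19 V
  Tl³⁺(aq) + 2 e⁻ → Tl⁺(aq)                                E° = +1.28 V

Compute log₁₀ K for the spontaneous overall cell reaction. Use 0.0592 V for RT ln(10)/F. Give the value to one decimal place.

Cathode: Tl³⁺/Tl⁺; anode: O₂/H₂O. E°cell = +0.09 V, n = 4.
log K = nE°cell / 0.0592 = (4)(+0.09) / 0.0592 = 6.1.

6.1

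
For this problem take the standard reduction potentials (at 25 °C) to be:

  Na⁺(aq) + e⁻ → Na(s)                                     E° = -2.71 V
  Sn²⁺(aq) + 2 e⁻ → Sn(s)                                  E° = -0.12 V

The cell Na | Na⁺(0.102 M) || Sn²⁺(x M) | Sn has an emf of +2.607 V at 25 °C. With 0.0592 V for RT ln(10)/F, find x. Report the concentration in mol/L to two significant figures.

0.039 M

Sn²⁺/Sn is the cathode, Na⁺/Na the anode: E°cell = +2.59 V, n = 2.
Overall reaction: Sn²⁺(aq) + 2 Na(s) → Sn(s) + 2 Na⁺(aq); Q = [Na⁺]^2/[Sn²⁺]^1.
From E = E° − (0.0592/n) log Q: log Q = (E° − E)·n/0.0592 = (+2.59 − (+2.607))·2/0.0592 = -0.5743.
So 1·log[Sn²⁺] = 2·log(0.102) − log Q = -1.9828 − (-0.5743) = -1.4085; [Sn²⁺] = 10^(-1.4085) ≈ 0.039 M.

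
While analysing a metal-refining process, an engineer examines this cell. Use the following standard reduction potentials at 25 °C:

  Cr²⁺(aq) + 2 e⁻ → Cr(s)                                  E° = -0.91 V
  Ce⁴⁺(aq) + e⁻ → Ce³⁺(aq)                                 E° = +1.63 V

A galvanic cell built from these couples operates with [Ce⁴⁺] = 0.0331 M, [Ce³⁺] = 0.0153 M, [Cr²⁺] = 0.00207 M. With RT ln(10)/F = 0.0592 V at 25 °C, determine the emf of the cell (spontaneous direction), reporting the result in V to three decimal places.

+2.639 V

Ce⁴⁺/Ce³⁺ is the cathode (higher E°), Cr²⁺/Cr the anode: E°cell = +1.63 − (-0.91) = +2.54 V, n = 2.
Overall: 2 Ce⁴⁺(aq) + Cr(s) → 2 Ce³⁺(aq) + Cr²⁺(aq)
Q = [Ce³⁺]^2·[Cr²⁺] / ([Ce⁴⁺]^2); log Q = -3.354.
E = E° − (0.0592/n) log Q = +2.54 − (0.0592/2)(-3.354) = +2.639 V.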